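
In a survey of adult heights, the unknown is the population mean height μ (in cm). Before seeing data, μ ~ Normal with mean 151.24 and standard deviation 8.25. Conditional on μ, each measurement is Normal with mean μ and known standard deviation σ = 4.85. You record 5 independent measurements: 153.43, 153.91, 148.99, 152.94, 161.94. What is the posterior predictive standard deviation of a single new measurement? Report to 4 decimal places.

5.2842

For Normal data with known variance σ², a Normal(μ₀, σ₀²) prior on μ is conjugate. Posterior precision = 1/σ₀² + n/σ²; posterior mean is the precision-weighted average of μ₀ and x̄.
σ₀² = 8.25² = 68.0625, σ² = 4.85² = 23.5225; σ² + n·σ₀² = 23.5225 + 5·68.0625 = 363.835.
Posterior precision = 1/σ₀² + n/σ² = 1/68.0625 + 5/23.5225 = (σ² + n·σ₀²)/(σ₀²σ²) = 363.835/(68.0625·23.5225); posterior variance σₙ² = σ₀²σ²/(σ² + n·σ₀²) = 68.0625·23.5225/363.835 = 4.400347.
Predictive variance for one new observation = σₙ² + σ² = 68.0625·23.5225/363.835 + 23.5225 = σ²·(σ₀² + 363.835)/363.835 = 23.5225·431.8975/363.835 = 27.922847; SD = √(23.5225·431.8975/363.835) = 5.2842.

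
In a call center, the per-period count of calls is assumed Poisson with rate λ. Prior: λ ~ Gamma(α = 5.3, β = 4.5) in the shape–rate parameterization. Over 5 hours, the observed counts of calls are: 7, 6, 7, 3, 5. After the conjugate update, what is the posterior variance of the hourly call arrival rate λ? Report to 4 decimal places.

0.3690

With a Gamma(shape α, rate β) prior, the Poisson likelihood is conjugate: the posterior is Gamma(α + ΣXᵢ, β + n).
Sum of counts S = 28 over n = 5 hours.
Posterior: Gamma(α+S, β+n) = Gamma(5.3+28, 4.5+5) = Gamma(33.3, 9.5).
Var = α/β² = 33.3/9.5² = 0.3690.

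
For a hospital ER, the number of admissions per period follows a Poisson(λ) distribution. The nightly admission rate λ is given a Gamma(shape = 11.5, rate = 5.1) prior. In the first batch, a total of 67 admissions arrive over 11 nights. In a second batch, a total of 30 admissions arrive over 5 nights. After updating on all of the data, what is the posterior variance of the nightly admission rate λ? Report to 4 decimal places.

0.2437

With a Gamma(shape α, rate β) prior, the Poisson likelihood is conjugate: the posterior is Gamma(α + ΣXᵢ, β + n).
After batch 1: Gamma(α+S, β+n) = Gamma(11.5+67, 5.1+11) = Gamma(78.5, 16.1).
After batch 2: Gamma(α+S, β+n) = Gamma(78.5+30, 16.1+5) = Gamma(108.5, 21.1).
Var = α/β² = 108.5/21.1² = 0.2437.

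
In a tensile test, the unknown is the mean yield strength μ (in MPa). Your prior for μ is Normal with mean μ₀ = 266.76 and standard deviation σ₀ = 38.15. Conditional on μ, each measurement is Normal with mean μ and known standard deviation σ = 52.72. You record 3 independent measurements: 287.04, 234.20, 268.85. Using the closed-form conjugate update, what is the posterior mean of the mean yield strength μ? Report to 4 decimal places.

264.6845

For Normal data with known variance σ², a Normal(μ₀, σ₀²) prior on μ is conjugate. Posterior precision = 1/σ₀² + n/σ²; posterior mean is the precision-weighted average of μ₀ and x̄.
Σxᵢ = 287.04 + 234.20 + 268.85 = 790.09, so n·x̄ = 790.09.
σ₀² = 38.15² = 1455.4225, σ² = 52.72² = 2779.3984; σ² + n·σ₀² = 2779.3984 + 3·1455.4225 = 7145.6659.
Posterior mean = (μ₀/σ₀² + n·x̄/σ²)/(1/σ₀² + n/σ²) = (σ²·μ₀ + σ₀²·n·x̄)/(σ² + n·σ₀²) = (2779.3984·266.76 + 1455.4225·790.09)/7145.6659 = 1891347.080209/7145.6659 = 264.6845.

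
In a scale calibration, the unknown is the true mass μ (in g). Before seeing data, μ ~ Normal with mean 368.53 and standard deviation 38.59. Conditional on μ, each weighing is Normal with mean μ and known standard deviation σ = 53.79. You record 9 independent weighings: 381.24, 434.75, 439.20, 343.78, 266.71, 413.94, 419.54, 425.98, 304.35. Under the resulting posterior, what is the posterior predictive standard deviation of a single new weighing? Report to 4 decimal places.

56.1940

For Normal data with known variance σ², a Normal(μ₀, σ₀²) prior on μ is conjugate. Posterior precision = 1/σ₀² + n/σ²; posterior mean is the precision-weighted average of μ₀ and x̄.
σ₀² = 38.59² = 1489.1881, σ² = 53.79² = 2893.3641; σ² + n·σ₀² = 2893.3641 + 9·1489.1881 = 16296.057.
Posterior precision = 1/σ₀² + n/σ² = 1/1489.1881 + 9/2893.3641 = (σ² + n·σ₀²)/(σ₀²σ²) = 16296.057/(1489.1881·2893.3641); posterior variance σₙ² = σ₀²σ²/(σ² + n·σ₀²) = 1489.1881·2893.3641/16296.057 = 264.405272.
Predictive variance for one new observation = σₙ² + σ² = 1489.1881·2893.3641/16296.057 + 2893.3641 = σ²·(σ₀² + 16296.057)/16296.057 = 2893.3641·17785.2451/16296.057 = 3157.769372; SD = √(2893.3641·17785.2451/16296.057) = 56.1940.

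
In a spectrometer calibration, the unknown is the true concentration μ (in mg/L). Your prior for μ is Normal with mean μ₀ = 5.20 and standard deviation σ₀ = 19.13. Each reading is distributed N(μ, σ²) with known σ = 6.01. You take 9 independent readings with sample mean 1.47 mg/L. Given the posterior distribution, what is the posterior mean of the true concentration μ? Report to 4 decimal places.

For Normal data with known variance σ², a Normal(μ₀, σ₀²) prior on μ is conjugate. Posterior precision = 1/σ₀² + n/σ²; posterior mean is the precision-weighted average of μ₀ and x̄.
n·x̄ = 9·1.47 = 13.23.
σ₀² = 19.13² = 365.9569, σ² = 6.01² = 36.1201; σ² + n·σ₀² = 36.1201 + 9·365.9569 = 3329.7322.
Posterior mean = (μ₀/σ₀² + n·x̄/σ²)/(1/σ₀² + n/σ²) = (σ²·μ₀ + σ₀²·n·x̄)/(σ² + n·σ₀²) = (36.1201·5.20 + 365.9569·13.23)/3329.7322 = 5029.434307/3329.7322 = 1.5105.

1.5105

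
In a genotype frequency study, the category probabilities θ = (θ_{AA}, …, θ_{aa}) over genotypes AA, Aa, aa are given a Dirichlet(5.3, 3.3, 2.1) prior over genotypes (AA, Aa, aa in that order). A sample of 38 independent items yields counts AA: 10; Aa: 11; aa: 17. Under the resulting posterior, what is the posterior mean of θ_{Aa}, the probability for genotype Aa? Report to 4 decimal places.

The Dirichlet prior is conjugate to the Multinomial likelihood: each posterior αⱼ = prior αⱼ + observed count nⱼ.
Posterior concentration: (15.3, 14.3, 19.1), total = 48.7.
E[θ_{Aa}|data] = α_{Aa}/Σα = 14.3/48.7 = 0.2936.

0.2936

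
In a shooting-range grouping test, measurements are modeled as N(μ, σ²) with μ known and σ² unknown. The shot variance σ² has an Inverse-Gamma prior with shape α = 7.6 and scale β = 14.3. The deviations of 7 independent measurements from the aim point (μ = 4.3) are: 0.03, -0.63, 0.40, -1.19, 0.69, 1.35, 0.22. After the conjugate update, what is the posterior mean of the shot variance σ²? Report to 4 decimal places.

1.6297

With known mean μ and an Inverse-Gamma(α, β) prior on σ², the Normal likelihood is conjugate: posterior is Inv-Gamma(α + n/2, β + Σ(xᵢ−μ)²/2).
Σ(xᵢ−μ)² = (0.03)² + (-0.63)² + (0.40)² + (-1.19)² + (0.69)² + (1.35)² + (0.22)² = 4.3209.
Posterior: Inv-Gamma(7.6 + 7/2, 14.3 + 4.3209/2) = Inv-Gamma(11.10, 16.46045).
E[σ²|data] = β/(α−1) = 16.46045/10.10 = 1.6297.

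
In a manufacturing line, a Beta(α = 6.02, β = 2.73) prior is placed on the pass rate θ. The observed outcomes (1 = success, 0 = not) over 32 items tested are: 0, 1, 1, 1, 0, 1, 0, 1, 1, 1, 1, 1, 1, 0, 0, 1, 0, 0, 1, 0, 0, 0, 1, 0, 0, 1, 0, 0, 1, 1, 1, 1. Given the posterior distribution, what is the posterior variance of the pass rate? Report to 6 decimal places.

0.005796

The Beta prior is conjugate to a Binomial/Bernoulli likelihood; the update adds successes to α and failures to β.
Posterior: Beta(α+k, β+n−k) = Beta(6.02+18, 2.73+14) = Beta(24.02, 16.73).
Var = αβ/((α+β)²(α+β+1)) = 24.02·16.73/(40.75²·41.75) = 0.005796.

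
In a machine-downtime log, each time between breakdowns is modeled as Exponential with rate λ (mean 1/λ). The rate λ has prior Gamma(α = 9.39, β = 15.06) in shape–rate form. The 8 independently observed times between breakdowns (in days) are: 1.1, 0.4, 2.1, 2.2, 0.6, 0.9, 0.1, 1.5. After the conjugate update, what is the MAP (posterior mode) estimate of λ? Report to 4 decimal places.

0.6841

With a Gamma(shape α, rate β) prior on the exponential rate λ, the posterior after n observations with total T = Σxᵢ is Gamma(α+n, β+T).
Sum of observations T = 8.9 days; n = 8.
Posterior: Gamma(9.39+8, 15.06+8.9) = Gamma(17.39, 23.96).
Mode = (α−1)/β = 0.6841.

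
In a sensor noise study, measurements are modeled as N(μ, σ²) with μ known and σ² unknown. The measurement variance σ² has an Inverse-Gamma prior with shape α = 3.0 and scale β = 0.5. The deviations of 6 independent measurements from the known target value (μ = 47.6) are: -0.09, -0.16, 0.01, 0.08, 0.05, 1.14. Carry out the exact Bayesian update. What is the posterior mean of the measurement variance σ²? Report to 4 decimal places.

With known mean μ and an Inverse-Gamma(α, β) prior on σ², the Normal likelihood is conjugate: posterior is Inv-Gamma(α + n/2, β + Σ(xᵢ−μ)²/2).
Σ(xᵢ−μ)² = (-0.09)² + (-0.16)² + (0.01)² + (0.08)² + (0.05)² + (1.14)² = 1.3423.
Posterior: Inv-Gamma(3.0 + 6/2, 0.5 + 1.3423/2) = Inv-Gamma(6.00, 1.17115).
E[σ²|data] = β/(α−1) = 1.17115/5.00 = 0.2342.

0.2342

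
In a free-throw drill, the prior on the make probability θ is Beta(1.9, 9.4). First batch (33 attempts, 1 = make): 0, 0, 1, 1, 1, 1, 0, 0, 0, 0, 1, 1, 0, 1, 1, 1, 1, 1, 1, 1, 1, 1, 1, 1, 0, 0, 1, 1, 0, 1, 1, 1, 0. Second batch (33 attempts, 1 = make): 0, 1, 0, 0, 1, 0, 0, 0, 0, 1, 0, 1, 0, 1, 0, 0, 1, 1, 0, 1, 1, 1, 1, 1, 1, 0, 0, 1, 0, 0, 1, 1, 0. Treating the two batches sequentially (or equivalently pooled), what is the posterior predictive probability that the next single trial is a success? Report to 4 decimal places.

0.5162

The Beta prior is conjugate to a Binomial/Bernoulli likelihood; the update adds successes to α and failures to β.
After batch 1: Beta(1.9+22, 9.4+11) = Beta(23.9, 20.4).
After batch 2: Beta(23.9+16, 20.4+17) = Beta(39.9, 37.4).
For a single future Bernoulli trial, P(success | data) = α/(α+β) = 0.5162.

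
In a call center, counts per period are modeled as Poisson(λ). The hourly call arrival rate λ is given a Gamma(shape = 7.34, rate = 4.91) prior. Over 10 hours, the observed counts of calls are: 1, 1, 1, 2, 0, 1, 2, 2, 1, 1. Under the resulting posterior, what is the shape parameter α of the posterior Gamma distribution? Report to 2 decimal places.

19.34

With a Gamma(shape α, rate β) prior, the Poisson likelihood is conjugate: the posterior is Gamma(α + ΣXᵢ, β + n).
Sum of counts S = 12 over n = 10 hours.
Posterior: Gamma(α+S, β+n) = Gamma(7.34+12, 4.91+10) = Gamma(19.34, 14.91).
Posterior α = 19.34.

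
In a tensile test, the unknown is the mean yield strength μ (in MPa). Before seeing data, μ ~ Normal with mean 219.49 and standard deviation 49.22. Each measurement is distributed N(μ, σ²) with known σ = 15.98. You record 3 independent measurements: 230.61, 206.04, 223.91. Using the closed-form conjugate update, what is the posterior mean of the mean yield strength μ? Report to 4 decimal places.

220.1630

For Normal data with known variance σ², a Normal(μ₀, σ₀²) prior on μ is conjugate. Posterior precision = 1/σ₀² + n/σ²; posterior mean is the precision-weighted average of μ₀ and x̄.
Σxᵢ = 230.61 + 206.04 + 223.91 = 660.56, so n·x̄ = 660.56.
σ₀² = 49.22² = 2422.6084, σ² = 15.98² = 255.3604; σ² + n·σ₀² = 255.3604 + 3·2422.6084 = 7523.1856.
Posterior mean = (μ₀/σ₀² + n·x̄/σ²)/(1/σ₀² + n/σ²) = (σ²·μ₀ + σ₀²·n·x̄)/(σ² + n·σ₀²) = (255.3604·219.49 + 2422.6084·660.56)/7523.1856 = 1656327.2589/7523.1856 = 220.1630.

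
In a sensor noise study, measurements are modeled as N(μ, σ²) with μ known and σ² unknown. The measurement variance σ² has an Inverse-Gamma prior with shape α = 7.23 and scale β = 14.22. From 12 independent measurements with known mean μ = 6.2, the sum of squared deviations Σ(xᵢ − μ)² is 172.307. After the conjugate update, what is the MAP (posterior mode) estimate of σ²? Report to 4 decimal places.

With known mean μ and an Inverse-Gamma(α, β) prior on σ², the Normal likelihood is conjugate: posterior is Inv-Gamma(α + n/2, β + Σ(xᵢ−μ)²/2).
Posterior: Inv-Gamma(7.23 + 12/2, 14.22 + 172.307/2) = Inv-Gamma(13.23, 100.3735).
Mode = β/(α+1) = 100.3735/14.23 = 7.0537.

7.0537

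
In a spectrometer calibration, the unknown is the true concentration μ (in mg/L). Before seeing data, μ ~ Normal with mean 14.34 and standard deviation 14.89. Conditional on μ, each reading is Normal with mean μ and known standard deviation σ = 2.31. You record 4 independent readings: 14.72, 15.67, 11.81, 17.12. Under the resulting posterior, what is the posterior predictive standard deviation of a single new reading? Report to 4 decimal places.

2.5811

For Normal data with known variance σ², a Normal(μ₀, σ₀²) prior on μ is conjugate. Posterior precision = 1/σ₀² + n/σ²; posterior mean is the precision-weighted average of μ₀ and x̄.
σ₀² = 14.89² = 221.7121, σ² = 2.31² = 5.3361; σ² + n·σ₀² = 5.3361 + 4·221.7121 = 892.1845.
Posterior precision = 1/σ₀² + n/σ² = 1/221.7121 + 4/5.3361 = (σ² + n·σ₀²)/(σ₀²σ²) = 892.1845/(221.7121·5.3361); posterior variance σₙ² = σ₀²σ²/(σ² + n·σ₀²) = 221.7121·5.3361/892.1845 = 1.326046.
Predictive variance for one new observation = σₙ² + σ² = 221.7121·5.3361/892.1845 + 5.3361 = σ²·(σ₀² + 892.1845)/892.1845 = 5.3361·1113.8966/892.1845 = 6.662146; SD = √(5.3361·1113.8966/892.1845) = 2.5811.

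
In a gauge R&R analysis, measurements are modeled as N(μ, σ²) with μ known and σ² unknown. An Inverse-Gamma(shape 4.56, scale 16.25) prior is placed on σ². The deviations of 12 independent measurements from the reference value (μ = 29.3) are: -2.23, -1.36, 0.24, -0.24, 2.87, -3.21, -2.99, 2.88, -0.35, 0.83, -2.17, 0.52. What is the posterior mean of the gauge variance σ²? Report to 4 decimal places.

4.2366

With known mean μ and an Inverse-Gamma(α, β) prior on σ², the Normal likelihood is conjugate: posterior is Inv-Gamma(α + n/2, β + Σ(xᵢ−μ)²/2).
Σ(xᵢ−μ)² = (-2.23)² + (-1.36)² + (0.24)² + (-0.24)² + (2.87)² + (-3.21)² + (-2.99)² + (2.88)² + (-0.35)² + (0.83)² + (-2.17)² + (0.52)² = 48.5039.
Posterior: Inv-Gamma(4.56 + 12/2, 16.25 + 48.5039/2) = Inv-Gamma(10.56, 40.50195).
E[σ²|data] = β/(α−1) = 40.50195/9.56 = 4.2366.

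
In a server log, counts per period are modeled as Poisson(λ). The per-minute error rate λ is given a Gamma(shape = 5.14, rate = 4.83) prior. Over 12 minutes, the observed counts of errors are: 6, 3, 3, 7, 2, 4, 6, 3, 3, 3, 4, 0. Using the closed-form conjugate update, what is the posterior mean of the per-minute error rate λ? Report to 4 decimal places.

2.9198

With a Gamma(shape α, rate β) prior, the Poisson likelihood is conjugate: the posterior is Gamma(α + ΣXᵢ, β + n).
Sum of counts S = 44 over n = 12 minutes.
Posterior: Gamma(α+S, β+n) = Gamma(5.14+44, 4.83+12) = Gamma(49.14, 16.83).
Posterior mean = α/β = 49.14/16.83 = 2.9198.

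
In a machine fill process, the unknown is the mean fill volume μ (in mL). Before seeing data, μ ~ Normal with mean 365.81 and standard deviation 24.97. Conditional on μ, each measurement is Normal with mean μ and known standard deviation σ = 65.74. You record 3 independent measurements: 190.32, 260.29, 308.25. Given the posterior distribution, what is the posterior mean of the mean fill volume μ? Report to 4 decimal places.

For Normal data with known variance σ², a Normal(μ₀, σ₀²) prior on μ is conjugate. Posterior precision = 1/σ₀² + n/σ²; posterior mean is the precision-weighted average of μ₀ and x̄.
Σxᵢ = 190.32 + 260.29 + 308.25 = 758.86, so n·x̄ = 758.86.
σ₀² = 24.97² = 623.5009, σ² = 65.74² = 4321.7476; σ² + n·σ₀² = 4321.7476 + 3·623.5009 = 6192.2503.
Posterior mean = (μ₀/σ₀² + n·x̄/σ²)/(1/σ₀² + n/σ²) = (σ²·μ₀ + σ₀²·n·x̄)/(σ² + n·σ₀²) = (4321.7476·365.81 + 623.5009·758.86)/6192.2503 = 2054088.38253/6192.2503 = 331.7192.

331.7192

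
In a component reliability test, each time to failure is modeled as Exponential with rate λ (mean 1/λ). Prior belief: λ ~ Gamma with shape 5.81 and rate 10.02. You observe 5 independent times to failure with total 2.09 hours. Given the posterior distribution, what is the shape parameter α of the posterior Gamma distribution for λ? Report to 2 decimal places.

With a Gamma(shape α, rate β) prior on the exponential rate λ, the posterior after n observations with total T = Σxᵢ is Gamma(α+n, β+T).
Posterior: Gamma(5.81+5, 10.02+2.09) = Gamma(10.81, 12.11).
Posterior α = 10.81.

10.81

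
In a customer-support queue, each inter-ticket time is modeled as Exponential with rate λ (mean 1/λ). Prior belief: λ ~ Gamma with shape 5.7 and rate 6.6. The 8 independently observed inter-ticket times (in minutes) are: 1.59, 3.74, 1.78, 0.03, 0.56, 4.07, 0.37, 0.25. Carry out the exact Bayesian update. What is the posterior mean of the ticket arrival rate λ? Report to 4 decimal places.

With a Gamma(shape α, rate β) prior on the exponential rate λ, the posterior after n observations with total T = Σxᵢ is Gamma(α+n, β+T).
Sum of observations T = 12.39 minutes; n = 8.
Posterior: Gamma(5.7+8, 6.6+12.39) = Gamma(13.7, 18.99).
Posterior mean of λ = α/β = 13.7/18.99 = 0.7214.

0.7214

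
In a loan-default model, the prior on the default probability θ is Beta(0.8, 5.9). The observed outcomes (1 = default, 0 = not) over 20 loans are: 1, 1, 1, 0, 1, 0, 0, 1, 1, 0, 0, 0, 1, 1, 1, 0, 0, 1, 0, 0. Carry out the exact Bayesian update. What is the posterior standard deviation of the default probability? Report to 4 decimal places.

The Beta prior is conjugate to a Binomial/Bernoulli likelihood; the update adds successes to α and failures to β.
Posterior: Beta(α+k, β+n−k) = Beta(0.8+10, 5.9+10) = Beta(10.8, 15.9).
Var = αβ/((α+β)²(α+β+1)) = 10.8·15.9/(26.7²·27.7) = 0.00869598; SD = √0.00869598 = 0.0933.

0.0933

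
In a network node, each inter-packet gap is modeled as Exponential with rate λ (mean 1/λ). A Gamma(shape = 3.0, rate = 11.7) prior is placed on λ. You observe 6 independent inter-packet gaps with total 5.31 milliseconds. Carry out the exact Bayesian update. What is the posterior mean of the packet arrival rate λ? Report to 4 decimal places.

With a Gamma(shape α, rate β) prior on the exponential rate λ, the posterior after n observations with total T = Σxᵢ is Gamma(α+n, β+T).
Posterior: Gamma(3.0+6, 11.7+5.31) = Gamma(9.0, 17.01).
Posterior mean of λ = α/β = 9.0/17.01 = 0.5291.

0.5291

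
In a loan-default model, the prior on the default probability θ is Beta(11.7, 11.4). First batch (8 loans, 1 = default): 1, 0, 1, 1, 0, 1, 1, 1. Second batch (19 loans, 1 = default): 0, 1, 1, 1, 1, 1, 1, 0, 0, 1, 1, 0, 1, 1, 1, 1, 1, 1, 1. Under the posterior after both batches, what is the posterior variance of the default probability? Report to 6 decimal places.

0.004436

The Beta prior is conjugate to a Binomial/Bernoulli likelihood; the update adds successes to α and failures to β.
After batch 1: Beta(11.7+6, 11.4+2) = Beta(17.7, 13.4).
After batch 2: Beta(17.7+15, 13.4+4) = Beta(32.7, 17.4).
Var = αβ/((α+β)²(α+β+1)) = 32.7·17.4/(50.1²·51.1) = 0.004436.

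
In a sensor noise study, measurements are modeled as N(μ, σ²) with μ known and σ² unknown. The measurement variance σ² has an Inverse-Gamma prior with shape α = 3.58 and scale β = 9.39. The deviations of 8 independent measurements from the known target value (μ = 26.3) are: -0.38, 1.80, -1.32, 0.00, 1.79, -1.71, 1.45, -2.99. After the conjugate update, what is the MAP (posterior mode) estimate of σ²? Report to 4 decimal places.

With known mean μ and an Inverse-Gamma(α, β) prior on σ², the Normal likelihood is conjugate: posterior is Inv-Gamma(α + n/2, β + Σ(xᵢ−μ)²/2).
Σ(xᵢ−μ)² = (-0.38)² + (1.80)² + (-1.32)² + (0.00)² + (1.79)² + (-1.71)² + (1.45)² + (-2.99)² = 22.2976.
Posterior: Inv-Gamma(3.58 + 8/2, 9.39 + 22.2976/2) = Inv-Gamma(7.58, 20.53880).
Mode = β/(α+1) = 20.53880/8.58 = 2.3938.

2.3938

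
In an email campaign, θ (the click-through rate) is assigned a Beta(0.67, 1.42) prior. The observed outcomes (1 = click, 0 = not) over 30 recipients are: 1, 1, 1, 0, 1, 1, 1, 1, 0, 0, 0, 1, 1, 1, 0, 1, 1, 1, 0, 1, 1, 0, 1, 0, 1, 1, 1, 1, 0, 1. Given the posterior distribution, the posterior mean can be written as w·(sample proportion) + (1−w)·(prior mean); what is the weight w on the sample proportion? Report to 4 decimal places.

0.9349

The Beta prior is conjugate to a Binomial/Bernoulli likelihood; the update adds successes to α and failures to β.
Posterior mean = (α₀+k)/(α₀+β₀+n) = [n/(α₀+β₀+n)]·(k/n) + [(α₀+β₀)/(α₀+β₀+n)]·α₀/(α₀+β₀), so only n and the prior enter the weight.
The weight on the data is w = n/(α₀+β₀+n) = 30/(0.67+1.42+30) = 30/32.09 = 0.9349.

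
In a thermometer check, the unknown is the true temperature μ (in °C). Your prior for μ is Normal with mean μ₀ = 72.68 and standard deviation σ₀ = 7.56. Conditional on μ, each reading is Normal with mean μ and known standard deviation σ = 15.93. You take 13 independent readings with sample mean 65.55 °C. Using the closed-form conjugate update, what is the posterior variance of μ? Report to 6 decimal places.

14.550697

For Normal data with known variance σ², a Normal(μ₀, σ₀²) prior on μ is conjugate. Posterior precision = 1/σ₀² + n/σ²; posterior mean is the precision-weighted average of μ₀ and x̄.
σ₀² = 7.56² = 57.1536, σ² = 15.93² = 253.7649; σ² + n·σ₀² = 253.7649 + 13·57.1536 = 996.7617.
Posterior precision = 1/σ₀² + n/σ² = 1/57.1536 + 13/253.7649 = (σ² + n·σ₀²)/(σ₀²σ²) = 996.7617/(57.1536·253.7649); posterior variance σₙ² = σ₀²σ²/(σ² + n·σ₀²) = 57.1536·253.7649/996.7617 = 14.550697.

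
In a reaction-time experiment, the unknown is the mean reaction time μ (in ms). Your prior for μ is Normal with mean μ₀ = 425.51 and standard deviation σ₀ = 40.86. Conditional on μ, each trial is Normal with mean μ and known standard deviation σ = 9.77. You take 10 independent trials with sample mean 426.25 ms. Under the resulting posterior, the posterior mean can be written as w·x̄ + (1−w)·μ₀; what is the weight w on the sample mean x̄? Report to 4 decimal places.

For Normal data with known variance σ², a Normal(μ₀, σ₀²) prior on μ is conjugate. Posterior precision = 1/σ₀² + n/σ²; posterior mean is the precision-weighted average of μ₀ and x̄.
σ₀² = 40.86² = 1669.5396, σ² = 9.77² = 95.4529. Prior precision 1/σ₀² = 1/1669.5396; data precision n/σ² = 10/95.4529.
w = (n/σ²)/(1/σ₀² + n/σ²) = n·σ₀²/(σ² + n·σ₀²) = 10·1669.5396/(95.4529 + 10·1669.5396) = 16695.396/16790.8489 = 0.9943.

0.9943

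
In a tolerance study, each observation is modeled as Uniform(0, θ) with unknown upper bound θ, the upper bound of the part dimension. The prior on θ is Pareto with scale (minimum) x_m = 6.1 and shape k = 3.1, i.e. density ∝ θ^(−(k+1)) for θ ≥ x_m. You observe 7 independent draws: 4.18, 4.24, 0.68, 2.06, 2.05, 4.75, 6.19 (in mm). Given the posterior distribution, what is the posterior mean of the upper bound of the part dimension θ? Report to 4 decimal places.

6.8702

A Pareto(scale x_m, shape k) prior on the upper bound θ of Uniform(0, θ) is conjugate: posterior is Pareto(max(x_m, max xᵢ), k + n).
Sample maximum = 6.19; prior scale x_m = 6.1 → posterior scale = max = 6.19.
Posterior shape = 3.1 + 7 = 10.1.
E[θ|data] = k·x_m/(k−1) = 10.1·6.19/9.1 = 6.8702.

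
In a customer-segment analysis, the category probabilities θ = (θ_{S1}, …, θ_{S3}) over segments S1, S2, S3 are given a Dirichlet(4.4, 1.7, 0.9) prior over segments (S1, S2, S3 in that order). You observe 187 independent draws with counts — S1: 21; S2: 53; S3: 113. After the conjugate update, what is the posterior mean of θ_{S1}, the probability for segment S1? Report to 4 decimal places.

The Dirichlet prior is conjugate to the Multinomial likelihood: each posterior αⱼ = prior αⱼ + observed count nⱼ.
Posterior concentration: (25.4, 54.7, 113.9), total = 194.0.
E[θ_{S1}|data] = α_{S1}/Σα = 25.4/194.0 = 0.1309.

0.1309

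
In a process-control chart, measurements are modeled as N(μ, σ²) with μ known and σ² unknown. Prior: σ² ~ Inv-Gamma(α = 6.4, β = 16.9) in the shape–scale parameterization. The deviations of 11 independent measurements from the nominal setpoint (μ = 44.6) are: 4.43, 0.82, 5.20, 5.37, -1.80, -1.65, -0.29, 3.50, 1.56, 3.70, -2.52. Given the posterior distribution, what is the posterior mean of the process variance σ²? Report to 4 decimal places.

6.9149

With known mean μ and an Inverse-Gamma(α, β) prior on σ², the Normal likelihood is conjugate: posterior is Inv-Gamma(α + n/2, β + Σ(xᵢ−μ)²/2).
Σ(xᵢ−μ)² = (4.43)² + (0.82)² + (5.20)² + (5.37)² + (-1.80)² + (-1.65)² + (-0.29)² + (3.50)² + (1.56)² + (3.70)² + (-2.52)² = 116.9448.
Posterior: Inv-Gamma(6.4 + 11/2, 16.9 + 116.9448/2) = Inv-Gamma(11.90, 75.37240).
E[σ²|data] = β/(α−1) = 75.37240/10.90 = 6.9149.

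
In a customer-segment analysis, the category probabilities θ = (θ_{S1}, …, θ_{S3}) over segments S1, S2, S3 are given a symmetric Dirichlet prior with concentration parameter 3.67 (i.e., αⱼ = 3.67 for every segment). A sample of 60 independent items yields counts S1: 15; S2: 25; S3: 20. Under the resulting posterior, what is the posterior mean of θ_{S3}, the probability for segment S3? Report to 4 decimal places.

The Dirichlet prior is conjugate to the Multinomial likelihood: each posterior αⱼ = prior αⱼ + observed count nⱼ.
Posterior concentration: (18.67, 28.67, 23.67), total = 71.01.
E[θ_{S3}|data] = α_{S3}/Σα = 23.67/71.01 = 0.3333.

0.3333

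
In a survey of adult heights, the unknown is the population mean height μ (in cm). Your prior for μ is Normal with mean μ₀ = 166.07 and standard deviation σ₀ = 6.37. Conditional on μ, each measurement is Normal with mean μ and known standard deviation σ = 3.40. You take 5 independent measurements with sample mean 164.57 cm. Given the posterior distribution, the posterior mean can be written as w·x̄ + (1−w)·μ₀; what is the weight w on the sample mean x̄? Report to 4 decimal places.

For Normal data with known variance σ², a Normal(μ₀, σ₀²) prior on μ is conjugate. Posterior precision = 1/σ₀² + n/σ²; posterior mean is the precision-weighted average of μ₀ and x̄.
σ₀² = 6.37² = 40.5769, σ² = 3.40² = 11.56. Prior precision 1/σ₀² = 1/40.5769; data precision n/σ² = 5/11.56.
w = (n/σ²)/(1/σ₀² + n/σ²) = n·σ₀²/(σ² + n·σ₀²) = 5·40.5769/(11.56 + 5·40.5769) = 202.8845/214.4445 = 0.9461.

0.9461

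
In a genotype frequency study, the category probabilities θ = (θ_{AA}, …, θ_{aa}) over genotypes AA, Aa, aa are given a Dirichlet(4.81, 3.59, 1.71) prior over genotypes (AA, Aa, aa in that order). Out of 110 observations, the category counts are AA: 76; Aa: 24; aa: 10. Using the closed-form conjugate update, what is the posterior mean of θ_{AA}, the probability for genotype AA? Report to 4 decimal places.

The Dirichlet prior is conjugate to the Multinomial likelihood: each posterior αⱼ = prior αⱼ + observed count nⱼ.
Posterior concentration: (80.81, 27.59, 11.71), total = 120.11.
E[θ_{AA}|data] = α_{AA}/Σα = 80.81/120.11 = 0.6728.

0.6728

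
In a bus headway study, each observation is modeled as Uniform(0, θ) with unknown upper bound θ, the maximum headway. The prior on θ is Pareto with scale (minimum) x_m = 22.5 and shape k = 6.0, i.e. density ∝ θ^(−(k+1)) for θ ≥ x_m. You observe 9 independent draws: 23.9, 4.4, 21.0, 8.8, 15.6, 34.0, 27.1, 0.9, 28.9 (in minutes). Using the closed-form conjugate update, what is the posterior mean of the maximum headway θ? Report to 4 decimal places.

36.4286

A Pareto(scale x_m, shape k) prior on the upper bound θ of Uniform(0, θ) is conjugate: posterior is Pareto(max(x_m, max xᵢ), k + n).
Sample maximum = 34.0; prior scale x_m = 22.5 → posterior scale = max = 34.0.
Posterior shape = 6.0 + 9 = 15.0.
E[θ|data] = k·x_m/(k−1) = 15.0·34.0/14.0 = 36.4286.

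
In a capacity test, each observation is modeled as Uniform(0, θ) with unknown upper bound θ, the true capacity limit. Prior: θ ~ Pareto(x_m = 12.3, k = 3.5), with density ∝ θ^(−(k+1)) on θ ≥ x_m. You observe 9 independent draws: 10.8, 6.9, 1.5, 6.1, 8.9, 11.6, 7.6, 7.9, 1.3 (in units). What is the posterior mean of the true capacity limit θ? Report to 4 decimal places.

A Pareto(scale x_m, shape k) prior on the upper bound θ of Uniform(0, θ) is conjugate: posterior is Pareto(max(x_m, max xᵢ), k + n).
Sample maximum = 11.6; prior scale x_m = 12.3 → posterior scale = max = 12.3.
Posterior shape = 3.5 + 9 = 12.5.
E[θ|data] = k·x_m/(k−1) = 12.5·12.3/11.5 = 13.3696.

13.3696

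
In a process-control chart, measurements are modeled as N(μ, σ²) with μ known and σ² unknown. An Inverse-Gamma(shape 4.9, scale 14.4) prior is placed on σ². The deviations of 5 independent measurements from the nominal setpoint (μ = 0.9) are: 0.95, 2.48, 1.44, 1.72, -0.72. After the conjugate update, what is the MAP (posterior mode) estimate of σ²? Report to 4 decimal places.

2.4645

With known mean μ and an Inverse-Gamma(α, β) prior on σ², the Normal likelihood is conjugate: posterior is Inv-Gamma(α + n/2, β + Σ(xᵢ−μ)²/2).
Σ(xᵢ−μ)² = (0.95)² + (2.48)² + (1.44)² + (1.72)² + (-0.72)² = 12.6033.
Posterior: Inv-Gamma(4.9 + 5/2, 14.4 + 12.6033/2) = Inv-Gamma(7.40, 20.70165).
Mode = β/(α+1) = 20.70165/8.40 = 2.4645.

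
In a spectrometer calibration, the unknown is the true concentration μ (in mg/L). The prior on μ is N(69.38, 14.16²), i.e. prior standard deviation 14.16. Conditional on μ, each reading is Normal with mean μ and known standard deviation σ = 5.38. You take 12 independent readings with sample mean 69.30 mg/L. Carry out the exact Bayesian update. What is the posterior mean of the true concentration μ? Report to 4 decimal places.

For Normal data with known variance σ², a Normal(μ₀, σ₀²) prior on μ is conjugate. Posterior precision = 1/σ₀² + n/σ²; posterior mean is the precision-weighted average of μ₀ and x̄.
n·x̄ = 12·69.30 = 831.6.
σ₀² = 14.16² = 200.5056, σ² = 5.38² = 28.9444; σ² + n·σ₀² = 28.9444 + 12·200.5056 = 2435.0116.
Posterior mean = (μ₀/σ₀² + n·x̄/σ²)/(1/σ₀² + n/σ²) = (σ²·μ₀ + σ₀²·n·x̄)/(σ² + n·σ₀²) = (28.9444·69.38 + 200.5056·831.6)/2435.0116 = 168748.619432/2435.0116 = 69.3010.

69.3010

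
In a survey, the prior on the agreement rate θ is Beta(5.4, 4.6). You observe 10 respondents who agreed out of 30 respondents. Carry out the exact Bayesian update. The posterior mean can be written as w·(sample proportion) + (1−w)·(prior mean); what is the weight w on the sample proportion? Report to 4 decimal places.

The Beta prior is conjugate to a Binomial/Bernoulli likelihood; the update adds successes to α and failures to β.
Posterior mean = (α₀+k)/(α₀+β₀+n) = [n/(α₀+β₀+n)]·(k/n) + [(α₀+β₀)/(α₀+β₀+n)]·α₀/(α₀+β₀), so only n and the prior enter the weight.
The weight on the data is w = n/(α₀+β₀+n) = 30/(5.4+4.6+30) = 30/40.0 = 0.7500.

0.7500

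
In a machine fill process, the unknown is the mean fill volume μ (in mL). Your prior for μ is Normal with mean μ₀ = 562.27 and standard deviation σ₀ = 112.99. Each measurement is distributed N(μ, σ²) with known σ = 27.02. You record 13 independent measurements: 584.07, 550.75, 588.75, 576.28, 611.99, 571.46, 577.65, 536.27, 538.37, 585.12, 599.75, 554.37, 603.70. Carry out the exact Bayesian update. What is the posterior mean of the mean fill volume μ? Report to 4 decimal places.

575.2146

For Normal data with known variance σ², a Normal(μ₀, σ₀²) prior on μ is conjugate. Posterior precision = 1/σ₀² + n/σ²; posterior mean is the precision-weighted average of μ₀ and x̄.
Σxᵢ = 584.07 + 550.75 + 588.75 + 576.28 + 611.99 + 571.46 + 577.65 + 536.27 + 538.37 + 585.12 + 599.75 + 554.37 + 603.70 = 7478.53, so n·x̄ = 7478.53.
σ₀² = 112.99² = 12766.7401, σ² = 27.02² = 730.0804; σ² + n·σ₀² = 730.0804 + 13·12766.7401 = 166697.7017.
Posterior mean = (μ₀/σ₀² + n·x̄/σ²)/(1/σ₀² + n/σ²) = (σ²·μ₀ + σ₀²·n·x̄)/(σ² + n·σ₀²) = (730.0804·562.27 + 12766.7401·7478.53)/166697.7017 = 95886951.146561/166697.7017 = 575.2146.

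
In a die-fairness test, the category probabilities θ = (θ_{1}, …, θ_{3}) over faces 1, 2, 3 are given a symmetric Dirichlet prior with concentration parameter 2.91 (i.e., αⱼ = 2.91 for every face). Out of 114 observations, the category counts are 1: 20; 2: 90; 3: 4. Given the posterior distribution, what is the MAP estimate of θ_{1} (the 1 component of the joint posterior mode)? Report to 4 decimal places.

The Dirichlet prior is conjugate to the Multinomial likelihood: each posterior αⱼ = prior αⱼ + observed count nⱼ.
Posterior concentration: (22.91, 92.91, 6.91), total = 122.73.
Joint mode component: (α_{1}−1)/(Σα−K) = 21.91/119.73 = 0.1830.

0.1830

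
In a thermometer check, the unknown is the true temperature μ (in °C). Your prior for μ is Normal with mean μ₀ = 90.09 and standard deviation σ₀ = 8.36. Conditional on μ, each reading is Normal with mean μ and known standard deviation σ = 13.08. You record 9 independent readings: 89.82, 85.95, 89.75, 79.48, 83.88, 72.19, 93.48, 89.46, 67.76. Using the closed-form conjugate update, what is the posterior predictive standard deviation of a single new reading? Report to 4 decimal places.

13.6393

For Normal data with known variance σ², a Normal(μ₀, σ₀²) prior on μ is conjugate. Posterior precision = 1/σ₀² + n/σ²; posterior mean is the precision-weighted average of μ₀ and x̄.
σ₀² = 8.36² = 69.8896, σ² = 13.08² = 171.0864; σ² + n·σ₀² = 171.0864 + 9·69.8896 = 800.0928.
Posterior precision = 1/σ₀² + n/σ² = 1/69.8896 + 9/171.0864 = (σ² + n·σ₀²)/(σ₀²σ²) = 800.0928/(69.8896·171.0864); posterior variance σₙ² = σ₀²σ²/(σ² + n·σ₀²) = 69.8896·171.0864/800.0928 = 14.944716.
Predictive variance for one new observation = σₙ² + σ² = 69.8896·171.0864/800.0928 + 171.0864 = σ²·(σ₀² + 800.0928)/800.0928 = 171.0864·869.9824/800.0928 = 186.031116; SD = √(171.0864·869.9824/800.0928) = 13.6393.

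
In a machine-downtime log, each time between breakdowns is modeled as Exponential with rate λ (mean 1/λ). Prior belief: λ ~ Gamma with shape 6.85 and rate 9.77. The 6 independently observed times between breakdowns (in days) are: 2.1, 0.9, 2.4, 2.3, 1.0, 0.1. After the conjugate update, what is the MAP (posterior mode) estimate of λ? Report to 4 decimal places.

With a Gamma(shape α, rate β) prior on the exponential rate λ, the posterior after n observations with total T = Σxᵢ is Gamma(α+n, β+T).
Sum of observations T = 8.8 days; n = 6.
Posterior: Gamma(6.85+6, 9.77+8.8) = Gamma(12.85, 18.57).
Mode = (α−1)/β = 0.6381.

0.6381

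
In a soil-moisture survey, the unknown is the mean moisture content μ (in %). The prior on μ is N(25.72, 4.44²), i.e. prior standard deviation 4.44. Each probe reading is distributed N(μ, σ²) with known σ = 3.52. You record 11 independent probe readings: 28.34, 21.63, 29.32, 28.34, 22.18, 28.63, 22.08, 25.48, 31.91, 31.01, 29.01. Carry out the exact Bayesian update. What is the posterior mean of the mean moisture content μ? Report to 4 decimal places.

27.0108

For Normal data with known variance σ², a Normal(μ₀, σ₀²) prior on μ is conjugate. Posterior precision = 1/σ₀² + n/σ²; posterior mean is the precision-weighted average of μ₀ and x̄.
Σxᵢ = 28.34 + 21.63 + 29.32 + 28.34 + 22.18 + 28.63 + 22.08 + 25.48 + 31.91 + 31.01 + 29.01 = 297.93, so n·x̄ = 297.93.
σ₀² = 4.44² = 19.7136, σ² = 3.52² = 12.3904; σ² + n·σ₀² = 12.3904 + 11·19.7136 = 229.24.
Posterior mean = (μ₀/σ₀² + n·x̄/σ²)/(1/σ₀² + n/σ²) = (σ²·μ₀ + σ₀²·n·x̄)/(σ² + n·σ₀²) = (12.3904·25.72 + 19.7136·297.93)/229.24 = 6191.953936/229.24 = 27.0108.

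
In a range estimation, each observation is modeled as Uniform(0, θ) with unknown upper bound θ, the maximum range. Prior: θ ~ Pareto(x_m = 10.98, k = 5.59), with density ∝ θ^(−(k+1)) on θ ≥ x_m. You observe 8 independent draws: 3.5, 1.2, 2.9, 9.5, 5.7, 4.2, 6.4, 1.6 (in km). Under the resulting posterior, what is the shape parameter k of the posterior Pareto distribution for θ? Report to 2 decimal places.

A Pareto(scale x_m, shape k) prior on the upper bound θ of Uniform(0, θ) is conjugate: posterior is Pareto(max(x_m, max xᵢ), k + n).
Sample maximum = 9.5; prior scale x_m = 10.98 → posterior scale = max = 10.98.
Posterior shape = 5.59 + 8 = 13.59.
Posterior shape k = 13.59.

13.59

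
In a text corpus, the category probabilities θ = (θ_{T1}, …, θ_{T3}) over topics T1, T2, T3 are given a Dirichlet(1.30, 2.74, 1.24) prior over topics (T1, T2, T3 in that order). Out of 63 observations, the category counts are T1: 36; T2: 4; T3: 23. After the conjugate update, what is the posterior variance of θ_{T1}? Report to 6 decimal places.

0.003578

The Dirichlet prior is conjugate to the Multinomial likelihood: each posterior αⱼ = prior αⱼ + observed count nⱼ.
Posterior concentration: (37.30, 6.74, 24.24), total = 68.28.
Var[θ_j] = α_j(Σα−α_j)/((Σα)²(Σα+1)) = 37.30·30.98/(68.28²·69.28) = 0.003578.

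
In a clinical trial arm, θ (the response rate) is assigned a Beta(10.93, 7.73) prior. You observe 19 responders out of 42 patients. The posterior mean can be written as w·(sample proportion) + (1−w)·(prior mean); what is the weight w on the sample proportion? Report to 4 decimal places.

The Beta prior is conjugate to a Binomial/Bernoulli likelihood; the update adds successes to α and failures to β.
Posterior mean = (α₀+k)/(α₀+β₀+n) = [n/(α₀+β₀+n)]·(k/n) + [(α₀+β₀)/(α₀+β₀+n)]·α₀/(α₀+β₀), so only n and the prior enter the weight.
The weight on the data is w = n/(α₀+β₀+n) = 42/(10.93+7.73+42) = 42/60.66 = 0.6924.

0.6924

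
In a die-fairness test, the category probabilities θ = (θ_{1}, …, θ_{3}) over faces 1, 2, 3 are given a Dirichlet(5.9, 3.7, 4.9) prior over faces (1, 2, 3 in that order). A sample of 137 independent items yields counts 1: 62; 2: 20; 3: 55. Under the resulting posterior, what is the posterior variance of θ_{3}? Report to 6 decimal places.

0.001568

The Dirichlet prior is conjugate to the Multinomial likelihood: each posterior αⱼ = prior αⱼ + observed count nⱼ.
Posterior concentration: (67.9, 23.7, 59.9), total = 151.5.
Var[θ_j] = α_j(Σα−α_j)/((Σα)²(Σα+1)) = 59.9·91.6/(151.5²·152.5) = 0.001568.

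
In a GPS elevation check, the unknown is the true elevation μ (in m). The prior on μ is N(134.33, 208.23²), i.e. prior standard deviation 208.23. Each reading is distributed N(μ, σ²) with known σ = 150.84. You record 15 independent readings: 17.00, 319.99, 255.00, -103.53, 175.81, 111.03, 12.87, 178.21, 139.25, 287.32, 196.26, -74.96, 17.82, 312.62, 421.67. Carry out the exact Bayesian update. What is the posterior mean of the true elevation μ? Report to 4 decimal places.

150.5241

For Normal data with known variance σ², a Normal(μ₀, σ₀²) prior on μ is conjugate. Posterior precision = 1/σ₀² + n/σ²; posterior mean is the precision-weighted average of μ₀ and x̄.
Σxᵢ = 17.00 + 319.99 + 255.00 + (-103.53) + 175.81 + 111.03 + 12.87 + 178.21 + 139.25 + 287.32 + 196.26 + (-74.96) + 17.82 + 312.62 + 421.67 = 2266.36, so n·x̄ = 2266.36.
σ₀² = 208.23² = 43359.7329, σ² = 150.84² = 22752.7056; σ² + n·σ₀² = 22752.7056 + 15·43359.7329 = 673148.6991.
Posterior mean = (μ₀/σ₀² + n·x̄/σ²)/(1/σ₀² + n/σ²) = (σ²·μ₀ + σ₀²·n·x̄)/(σ² + n·σ₀²) = (22752.7056·134.33 + 43359.7329·2266.36)/673148.6991 = 101325135.198492/673148.6991 = 150.5241.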